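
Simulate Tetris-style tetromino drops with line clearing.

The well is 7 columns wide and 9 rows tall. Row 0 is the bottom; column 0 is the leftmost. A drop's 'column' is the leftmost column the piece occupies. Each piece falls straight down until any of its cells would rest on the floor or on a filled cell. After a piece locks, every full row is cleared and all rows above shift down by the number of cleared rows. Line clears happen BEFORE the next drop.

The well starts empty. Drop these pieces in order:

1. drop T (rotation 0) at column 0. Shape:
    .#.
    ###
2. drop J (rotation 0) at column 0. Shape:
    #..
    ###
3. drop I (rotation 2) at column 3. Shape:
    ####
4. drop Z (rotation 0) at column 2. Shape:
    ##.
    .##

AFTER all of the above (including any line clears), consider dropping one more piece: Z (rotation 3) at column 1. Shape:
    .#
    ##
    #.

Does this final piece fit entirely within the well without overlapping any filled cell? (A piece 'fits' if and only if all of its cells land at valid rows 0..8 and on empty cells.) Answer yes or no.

Drop 1: T rot0 at col 0 lands with bottom-row=0; cleared 0 line(s) (total 0); column heights now [1 2 1 0 0 0 0], max=2
Drop 2: J rot0 at col 0 lands with bottom-row=2; cleared 0 line(s) (total 0); column heights now [4 3 3 0 0 0 0], max=4
Drop 3: I rot2 at col 3 lands with bottom-row=0; cleared 1 line(s) (total 1); column heights now [3 2 2 0 0 0 0], max=3
Drop 4: Z rot0 at col 2 lands with bottom-row=1; cleared 0 line(s) (total 1); column heights now [3 2 3 3 2 0 0], max=3
Test piece Z rot3 at col 1 (width 2): heights before test = [3 2 3 3 2 0 0]; fits = True

Answer: yes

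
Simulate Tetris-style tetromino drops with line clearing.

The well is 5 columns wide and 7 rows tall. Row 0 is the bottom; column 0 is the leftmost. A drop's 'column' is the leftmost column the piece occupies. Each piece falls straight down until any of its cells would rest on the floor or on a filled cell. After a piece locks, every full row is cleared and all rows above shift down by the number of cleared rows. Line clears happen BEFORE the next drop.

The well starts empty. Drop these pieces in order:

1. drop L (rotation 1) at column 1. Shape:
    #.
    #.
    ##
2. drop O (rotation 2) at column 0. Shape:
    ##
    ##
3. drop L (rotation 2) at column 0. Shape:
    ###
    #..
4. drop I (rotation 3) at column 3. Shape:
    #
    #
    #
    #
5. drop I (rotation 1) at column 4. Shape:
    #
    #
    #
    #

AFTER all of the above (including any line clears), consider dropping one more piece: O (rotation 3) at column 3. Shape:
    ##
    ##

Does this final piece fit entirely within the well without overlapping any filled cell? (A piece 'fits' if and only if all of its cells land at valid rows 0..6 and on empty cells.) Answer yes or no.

Drop 1: L rot1 at col 1 lands with bottom-row=0; cleared 0 line(s) (total 0); column heights now [0 3 1 0 0], max=3
Drop 2: O rot2 at col 0 lands with bottom-row=3; cleared 0 line(s) (total 0); column heights now [5 5 1 0 0], max=5
Drop 3: L rot2 at col 0 lands with bottom-row=5; cleared 0 line(s) (total 0); column heights now [7 7 7 0 0], max=7
Drop 4: I rot3 at col 3 lands with bottom-row=0; cleared 0 line(s) (total 0); column heights now [7 7 7 4 0], max=7
Drop 5: I rot1 at col 4 lands with bottom-row=0; cleared 0 line(s) (total 0); column heights now [7 7 7 4 4], max=7
Test piece O rot3 at col 3 (width 2): heights before test = [7 7 7 4 4]; fits = True

Answer: yes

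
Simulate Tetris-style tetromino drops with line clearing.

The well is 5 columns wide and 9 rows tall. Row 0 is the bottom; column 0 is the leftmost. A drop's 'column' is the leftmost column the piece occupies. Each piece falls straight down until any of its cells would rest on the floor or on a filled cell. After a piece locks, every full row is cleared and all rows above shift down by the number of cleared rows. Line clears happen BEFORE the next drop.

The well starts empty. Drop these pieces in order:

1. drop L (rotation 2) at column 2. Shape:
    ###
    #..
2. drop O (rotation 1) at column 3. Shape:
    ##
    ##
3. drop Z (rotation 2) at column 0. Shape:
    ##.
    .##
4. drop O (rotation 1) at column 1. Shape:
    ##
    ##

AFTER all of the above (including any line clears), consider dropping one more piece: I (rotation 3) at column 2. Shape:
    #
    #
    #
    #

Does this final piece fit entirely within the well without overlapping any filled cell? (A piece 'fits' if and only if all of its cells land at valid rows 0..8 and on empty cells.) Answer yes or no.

Answer: no

Derivation:
Drop 1: L rot2 at col 2 lands with bottom-row=0; cleared 0 line(s) (total 0); column heights now [0 0 2 2 2], max=2
Drop 2: O rot1 at col 3 lands with bottom-row=2; cleared 0 line(s) (total 0); column heights now [0 0 2 4 4], max=4
Drop 3: Z rot2 at col 0 lands with bottom-row=2; cleared 0 line(s) (total 0); column heights now [4 4 3 4 4], max=4
Drop 4: O rot1 at col 1 lands with bottom-row=4; cleared 0 line(s) (total 0); column heights now [4 6 6 4 4], max=6
Test piece I rot3 at col 2 (width 1): heights before test = [4 6 6 4 4]; fits = False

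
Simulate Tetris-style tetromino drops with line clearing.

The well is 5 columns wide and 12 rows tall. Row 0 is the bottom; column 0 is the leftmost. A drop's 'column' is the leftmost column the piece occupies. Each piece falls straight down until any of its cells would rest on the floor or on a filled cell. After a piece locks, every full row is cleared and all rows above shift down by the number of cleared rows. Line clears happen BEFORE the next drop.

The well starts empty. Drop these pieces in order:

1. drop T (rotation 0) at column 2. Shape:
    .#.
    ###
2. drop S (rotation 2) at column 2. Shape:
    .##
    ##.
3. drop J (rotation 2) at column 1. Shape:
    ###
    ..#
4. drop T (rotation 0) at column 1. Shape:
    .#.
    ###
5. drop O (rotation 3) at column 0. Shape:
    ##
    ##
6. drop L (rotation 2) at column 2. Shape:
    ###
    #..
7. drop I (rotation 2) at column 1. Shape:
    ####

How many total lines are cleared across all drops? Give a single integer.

Answer: 0

Derivation:
Drop 1: T rot0 at col 2 lands with bottom-row=0; cleared 0 line(s) (total 0); column heights now [0 0 1 2 1], max=2
Drop 2: S rot2 at col 2 lands with bottom-row=2; cleared 0 line(s) (total 0); column heights now [0 0 3 4 4], max=4
Drop 3: J rot2 at col 1 lands with bottom-row=4; cleared 0 line(s) (total 0); column heights now [0 6 6 6 4], max=6
Drop 4: T rot0 at col 1 lands with bottom-row=6; cleared 0 line(s) (total 0); column heights now [0 7 8 7 4], max=8
Drop 5: O rot3 at col 0 lands with bottom-row=7; cleared 0 line(s) (total 0); column heights now [9 9 8 7 4], max=9
Drop 6: L rot2 at col 2 lands with bottom-row=8; cleared 0 line(s) (total 0); column heights now [9 9 10 10 10], max=10
Drop 7: I rot2 at col 1 lands with bottom-row=10; cleared 0 line(s) (total 0); column heights now [9 11 11 11 11], max=11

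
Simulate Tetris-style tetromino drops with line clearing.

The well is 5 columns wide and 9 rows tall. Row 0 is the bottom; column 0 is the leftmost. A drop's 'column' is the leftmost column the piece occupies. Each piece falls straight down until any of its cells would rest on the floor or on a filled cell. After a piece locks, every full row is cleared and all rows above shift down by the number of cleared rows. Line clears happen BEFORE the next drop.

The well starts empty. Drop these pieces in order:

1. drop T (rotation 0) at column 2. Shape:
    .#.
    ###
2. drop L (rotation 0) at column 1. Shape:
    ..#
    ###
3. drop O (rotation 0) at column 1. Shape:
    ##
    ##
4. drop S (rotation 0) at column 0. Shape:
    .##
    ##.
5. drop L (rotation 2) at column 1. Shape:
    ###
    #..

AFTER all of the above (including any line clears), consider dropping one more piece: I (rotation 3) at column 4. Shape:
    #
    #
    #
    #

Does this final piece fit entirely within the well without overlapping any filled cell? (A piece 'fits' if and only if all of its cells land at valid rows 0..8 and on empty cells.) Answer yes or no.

Drop 1: T rot0 at col 2 lands with bottom-row=0; cleared 0 line(s) (total 0); column heights now [0 0 1 2 1], max=2
Drop 2: L rot0 at col 1 lands with bottom-row=2; cleared 0 line(s) (total 0); column heights now [0 3 3 4 1], max=4
Drop 3: O rot0 at col 1 lands with bottom-row=3; cleared 0 line(s) (total 0); column heights now [0 5 5 4 1], max=5
Drop 4: S rot0 at col 0 lands with bottom-row=5; cleared 0 line(s) (total 0); column heights now [6 7 7 4 1], max=7
Drop 5: L rot2 at col 1 lands with bottom-row=7; cleared 0 line(s) (total 0); column heights now [6 9 9 9 1], max=9
Test piece I rot3 at col 4 (width 1): heights before test = [6 9 9 9 1]; fits = True

Answer: yes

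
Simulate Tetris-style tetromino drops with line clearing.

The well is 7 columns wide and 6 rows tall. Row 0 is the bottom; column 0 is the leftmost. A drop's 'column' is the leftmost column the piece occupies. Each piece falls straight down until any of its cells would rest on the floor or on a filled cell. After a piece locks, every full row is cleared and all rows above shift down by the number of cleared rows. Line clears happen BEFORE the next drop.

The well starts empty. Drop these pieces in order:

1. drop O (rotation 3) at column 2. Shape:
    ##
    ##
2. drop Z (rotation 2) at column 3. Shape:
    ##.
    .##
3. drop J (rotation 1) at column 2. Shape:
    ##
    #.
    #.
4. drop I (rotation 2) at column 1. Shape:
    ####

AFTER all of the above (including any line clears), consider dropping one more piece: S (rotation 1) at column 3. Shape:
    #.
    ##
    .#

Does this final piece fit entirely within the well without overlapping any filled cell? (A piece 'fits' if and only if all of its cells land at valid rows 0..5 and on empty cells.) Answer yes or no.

Answer: no

Derivation:
Drop 1: O rot3 at col 2 lands with bottom-row=0; cleared 0 line(s) (total 0); column heights now [0 0 2 2 0 0 0], max=2
Drop 2: Z rot2 at col 3 lands with bottom-row=1; cleared 0 line(s) (total 0); column heights now [0 0 2 3 3 2 0], max=3
Drop 3: J rot1 at col 2 lands with bottom-row=2; cleared 0 line(s) (total 0); column heights now [0 0 5 5 3 2 0], max=5
Drop 4: I rot2 at col 1 lands with bottom-row=5; cleared 0 line(s) (total 0); column heights now [0 6 6 6 6 2 0], max=6
Test piece S rot1 at col 3 (width 2): heights before test = [0 6 6 6 6 2 0]; fits = False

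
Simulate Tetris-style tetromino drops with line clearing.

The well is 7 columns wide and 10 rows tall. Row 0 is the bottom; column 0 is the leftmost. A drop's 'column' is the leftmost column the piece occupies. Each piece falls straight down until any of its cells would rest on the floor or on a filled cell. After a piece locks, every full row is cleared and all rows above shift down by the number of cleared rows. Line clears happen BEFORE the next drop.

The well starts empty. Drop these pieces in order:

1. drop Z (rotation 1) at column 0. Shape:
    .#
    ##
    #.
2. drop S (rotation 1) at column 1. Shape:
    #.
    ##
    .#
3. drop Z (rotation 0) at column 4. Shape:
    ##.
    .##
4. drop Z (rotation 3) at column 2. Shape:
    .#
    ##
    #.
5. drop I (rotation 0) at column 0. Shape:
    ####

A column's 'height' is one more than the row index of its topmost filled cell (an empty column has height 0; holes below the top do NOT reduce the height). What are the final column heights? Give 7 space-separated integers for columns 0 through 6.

Answer: 8 8 8 8 2 2 1

Derivation:
Drop 1: Z rot1 at col 0 lands with bottom-row=0; cleared 0 line(s) (total 0); column heights now [2 3 0 0 0 0 0], max=3
Drop 2: S rot1 at col 1 lands with bottom-row=2; cleared 0 line(s) (total 0); column heights now [2 5 4 0 0 0 0], max=5
Drop 3: Z rot0 at col 4 lands with bottom-row=0; cleared 0 line(s) (total 0); column heights now [2 5 4 0 2 2 1], max=5
Drop 4: Z rot3 at col 2 lands with bottom-row=4; cleared 0 line(s) (total 0); column heights now [2 5 6 7 2 2 1], max=7
Drop 5: I rot0 at col 0 lands with bottom-row=7; cleared 0 line(s) (total 0); column heights now [8 8 8 8 2 2 1], max=8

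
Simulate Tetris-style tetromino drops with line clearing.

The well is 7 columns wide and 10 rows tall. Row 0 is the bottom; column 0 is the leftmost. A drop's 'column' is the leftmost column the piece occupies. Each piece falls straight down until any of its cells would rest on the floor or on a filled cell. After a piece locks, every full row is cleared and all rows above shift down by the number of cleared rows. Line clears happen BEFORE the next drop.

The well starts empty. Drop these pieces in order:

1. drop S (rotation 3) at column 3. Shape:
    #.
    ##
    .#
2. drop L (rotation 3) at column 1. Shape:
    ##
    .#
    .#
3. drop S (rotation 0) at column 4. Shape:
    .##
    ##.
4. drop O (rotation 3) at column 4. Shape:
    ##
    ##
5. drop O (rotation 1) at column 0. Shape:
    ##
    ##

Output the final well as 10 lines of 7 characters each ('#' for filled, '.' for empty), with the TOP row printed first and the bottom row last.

Answer: .......
.......
.......
.......
....##.
##..##.
##...##
.#####.
..###..
..#.#..

Derivation:
Drop 1: S rot3 at col 3 lands with bottom-row=0; cleared 0 line(s) (total 0); column heights now [0 0 0 3 2 0 0], max=3
Drop 2: L rot3 at col 1 lands with bottom-row=0; cleared 0 line(s) (total 0); column heights now [0 3 3 3 2 0 0], max=3
Drop 3: S rot0 at col 4 lands with bottom-row=2; cleared 0 line(s) (total 0); column heights now [0 3 3 3 3 4 4], max=4
Drop 4: O rot3 at col 4 lands with bottom-row=4; cleared 0 line(s) (total 0); column heights now [0 3 3 3 6 6 4], max=6
Drop 5: O rot1 at col 0 lands with bottom-row=3; cleared 0 line(s) (total 0); column heights now [5 5 3 3 6 6 4], max=6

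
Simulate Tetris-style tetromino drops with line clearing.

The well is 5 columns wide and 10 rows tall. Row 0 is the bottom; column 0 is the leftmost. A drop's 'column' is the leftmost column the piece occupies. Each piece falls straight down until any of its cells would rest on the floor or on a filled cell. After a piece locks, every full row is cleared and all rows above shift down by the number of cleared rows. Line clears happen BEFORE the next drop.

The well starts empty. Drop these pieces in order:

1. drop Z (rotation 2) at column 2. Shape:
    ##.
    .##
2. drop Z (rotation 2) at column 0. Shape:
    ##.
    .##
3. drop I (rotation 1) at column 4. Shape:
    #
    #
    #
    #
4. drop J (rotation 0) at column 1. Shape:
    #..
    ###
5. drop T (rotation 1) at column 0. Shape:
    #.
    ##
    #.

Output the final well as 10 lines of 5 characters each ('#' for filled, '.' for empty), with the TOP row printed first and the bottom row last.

Answer: .....
.....
#....
##...
##...
.####
##..#
.##.#
..###
...##

Derivation:
Drop 1: Z rot2 at col 2 lands with bottom-row=0; cleared 0 line(s) (total 0); column heights now [0 0 2 2 1], max=2
Drop 2: Z rot2 at col 0 lands with bottom-row=2; cleared 0 line(s) (total 0); column heights now [4 4 3 2 1], max=4
Drop 3: I rot1 at col 4 lands with bottom-row=1; cleared 0 line(s) (total 0); column heights now [4 4 3 2 5], max=5
Drop 4: J rot0 at col 1 lands with bottom-row=4; cleared 0 line(s) (total 0); column heights now [4 6 5 5 5], max=6
Drop 5: T rot1 at col 0 lands with bottom-row=5; cleared 0 line(s) (total 0); column heights now [8 7 5 5 5], max=8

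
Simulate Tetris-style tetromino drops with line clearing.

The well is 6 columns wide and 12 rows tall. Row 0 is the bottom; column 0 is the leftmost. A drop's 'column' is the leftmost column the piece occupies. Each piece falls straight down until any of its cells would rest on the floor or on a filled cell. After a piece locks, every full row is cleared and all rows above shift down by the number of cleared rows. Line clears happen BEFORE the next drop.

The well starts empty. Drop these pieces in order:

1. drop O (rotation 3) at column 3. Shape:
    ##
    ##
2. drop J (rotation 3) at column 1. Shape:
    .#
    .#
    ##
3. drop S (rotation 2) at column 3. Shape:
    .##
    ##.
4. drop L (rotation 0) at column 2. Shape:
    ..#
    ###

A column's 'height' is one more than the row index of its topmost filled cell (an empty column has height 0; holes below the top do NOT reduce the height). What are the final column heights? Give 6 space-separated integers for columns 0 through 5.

Answer: 0 1 5 5 6 4

Derivation:
Drop 1: O rot3 at col 3 lands with bottom-row=0; cleared 0 line(s) (total 0); column heights now [0 0 0 2 2 0], max=2
Drop 2: J rot3 at col 1 lands with bottom-row=0; cleared 0 line(s) (total 0); column heights now [0 1 3 2 2 0], max=3
Drop 3: S rot2 at col 3 lands with bottom-row=2; cleared 0 line(s) (total 0); column heights now [0 1 3 3 4 4], max=4
Drop 4: L rot0 at col 2 lands with bottom-row=4; cleared 0 line(s) (total 0); column heights now [0 1 5 5 6 4], max=6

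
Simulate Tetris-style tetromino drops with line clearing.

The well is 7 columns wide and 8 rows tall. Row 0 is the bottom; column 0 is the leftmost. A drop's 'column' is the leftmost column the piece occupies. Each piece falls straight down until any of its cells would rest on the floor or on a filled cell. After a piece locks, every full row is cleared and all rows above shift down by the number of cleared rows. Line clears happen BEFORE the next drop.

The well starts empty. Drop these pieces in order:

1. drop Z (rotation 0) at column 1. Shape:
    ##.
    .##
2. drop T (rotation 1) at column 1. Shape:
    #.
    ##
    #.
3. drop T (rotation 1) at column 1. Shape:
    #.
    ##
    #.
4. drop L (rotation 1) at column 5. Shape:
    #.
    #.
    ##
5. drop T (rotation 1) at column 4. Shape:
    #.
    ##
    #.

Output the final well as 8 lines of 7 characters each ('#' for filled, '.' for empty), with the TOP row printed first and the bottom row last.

Answer: .#.....
.##....
.#.....
.#..#..
.##.##.
.#..##.
.##..#.
..##.##

Derivation:
Drop 1: Z rot0 at col 1 lands with bottom-row=0; cleared 0 line(s) (total 0); column heights now [0 2 2 1 0 0 0], max=2
Drop 2: T rot1 at col 1 lands with bottom-row=2; cleared 0 line(s) (total 0); column heights now [0 5 4 1 0 0 0], max=5
Drop 3: T rot1 at col 1 lands with bottom-row=5; cleared 0 line(s) (total 0); column heights now [0 8 7 1 0 0 0], max=8
Drop 4: L rot1 at col 5 lands with bottom-row=0; cleared 0 line(s) (total 0); column heights now [0 8 7 1 0 3 1], max=8
Drop 5: T rot1 at col 4 lands with bottom-row=2; cleared 0 line(s) (total 0); column heights now [0 8 7 1 5 4 1], max=8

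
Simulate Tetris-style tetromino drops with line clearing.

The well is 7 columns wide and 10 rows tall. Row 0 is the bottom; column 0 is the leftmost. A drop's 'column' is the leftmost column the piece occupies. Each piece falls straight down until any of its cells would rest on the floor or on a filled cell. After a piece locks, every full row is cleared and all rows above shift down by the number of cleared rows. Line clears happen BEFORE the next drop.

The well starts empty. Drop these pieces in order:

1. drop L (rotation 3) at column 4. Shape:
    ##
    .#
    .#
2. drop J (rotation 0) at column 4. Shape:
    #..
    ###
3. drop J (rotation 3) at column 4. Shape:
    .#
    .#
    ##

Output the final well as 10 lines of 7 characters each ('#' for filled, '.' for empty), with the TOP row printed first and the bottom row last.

Answer: .......
.......
.....#.
.....#.
....##.
....#..
....###
....##.
.....#.
.....#.

Derivation:
Drop 1: L rot3 at col 4 lands with bottom-row=0; cleared 0 line(s) (total 0); column heights now [0 0 0 0 3 3 0], max=3
Drop 2: J rot0 at col 4 lands with bottom-row=3; cleared 0 line(s) (total 0); column heights now [0 0 0 0 5 4 4], max=5
Drop 3: J rot3 at col 4 lands with bottom-row=5; cleared 0 line(s) (total 0); column heights now [0 0 0 0 6 8 4], max=8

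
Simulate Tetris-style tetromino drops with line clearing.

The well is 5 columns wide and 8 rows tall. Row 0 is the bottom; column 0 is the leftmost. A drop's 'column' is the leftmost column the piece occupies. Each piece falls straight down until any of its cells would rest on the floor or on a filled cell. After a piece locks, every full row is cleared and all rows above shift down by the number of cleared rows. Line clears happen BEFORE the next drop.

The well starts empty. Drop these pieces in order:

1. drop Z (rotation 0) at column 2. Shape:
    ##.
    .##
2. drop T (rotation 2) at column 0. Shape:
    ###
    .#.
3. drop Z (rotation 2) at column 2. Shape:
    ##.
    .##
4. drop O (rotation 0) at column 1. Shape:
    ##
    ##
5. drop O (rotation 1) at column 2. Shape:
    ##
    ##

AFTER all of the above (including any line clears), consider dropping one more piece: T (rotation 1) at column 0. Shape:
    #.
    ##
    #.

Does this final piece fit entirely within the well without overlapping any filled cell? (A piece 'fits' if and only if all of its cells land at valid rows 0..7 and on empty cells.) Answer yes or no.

Answer: yes

Derivation:
Drop 1: Z rot0 at col 2 lands with bottom-row=0; cleared 0 line(s) (total 0); column heights now [0 0 2 2 1], max=2
Drop 2: T rot2 at col 0 lands with bottom-row=1; cleared 0 line(s) (total 0); column heights now [3 3 3 2 1], max=3
Drop 3: Z rot2 at col 2 lands with bottom-row=2; cleared 1 line(s) (total 1); column heights now [0 2 3 3 1], max=3
Drop 4: O rot0 at col 1 lands with bottom-row=3; cleared 0 line(s) (total 1); column heights now [0 5 5 3 1], max=5
Drop 5: O rot1 at col 2 lands with bottom-row=5; cleared 0 line(s) (total 1); column heights now [0 5 7 7 1], max=7
Test piece T rot1 at col 0 (width 2): heights before test = [0 5 7 7 1]; fits = True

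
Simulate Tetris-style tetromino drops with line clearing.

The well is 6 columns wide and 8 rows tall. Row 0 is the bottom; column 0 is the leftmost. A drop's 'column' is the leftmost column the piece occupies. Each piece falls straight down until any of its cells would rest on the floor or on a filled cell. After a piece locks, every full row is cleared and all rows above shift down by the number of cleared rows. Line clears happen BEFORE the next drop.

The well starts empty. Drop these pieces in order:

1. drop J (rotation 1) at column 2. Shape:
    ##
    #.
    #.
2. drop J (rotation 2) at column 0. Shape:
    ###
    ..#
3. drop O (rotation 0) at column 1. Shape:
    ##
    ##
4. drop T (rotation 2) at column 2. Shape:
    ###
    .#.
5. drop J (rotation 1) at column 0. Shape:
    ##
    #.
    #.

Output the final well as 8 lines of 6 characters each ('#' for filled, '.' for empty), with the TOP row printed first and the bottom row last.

Answer: #####.
####..
###...
###...
..#...
..##..
..#...
..#...

Derivation:
Drop 1: J rot1 at col 2 lands with bottom-row=0; cleared 0 line(s) (total 0); column heights now [0 0 3 3 0 0], max=3
Drop 2: J rot2 at col 0 lands with bottom-row=3; cleared 0 line(s) (total 0); column heights now [5 5 5 3 0 0], max=5
Drop 3: O rot0 at col 1 lands with bottom-row=5; cleared 0 line(s) (total 0); column heights now [5 7 7 3 0 0], max=7
Drop 4: T rot2 at col 2 lands with bottom-row=6; cleared 0 line(s) (total 0); column heights now [5 7 8 8 8 0], max=8
Drop 5: J rot1 at col 0 lands with bottom-row=5; cleared 0 line(s) (total 0); column heights now [8 8 8 8 8 0], max=8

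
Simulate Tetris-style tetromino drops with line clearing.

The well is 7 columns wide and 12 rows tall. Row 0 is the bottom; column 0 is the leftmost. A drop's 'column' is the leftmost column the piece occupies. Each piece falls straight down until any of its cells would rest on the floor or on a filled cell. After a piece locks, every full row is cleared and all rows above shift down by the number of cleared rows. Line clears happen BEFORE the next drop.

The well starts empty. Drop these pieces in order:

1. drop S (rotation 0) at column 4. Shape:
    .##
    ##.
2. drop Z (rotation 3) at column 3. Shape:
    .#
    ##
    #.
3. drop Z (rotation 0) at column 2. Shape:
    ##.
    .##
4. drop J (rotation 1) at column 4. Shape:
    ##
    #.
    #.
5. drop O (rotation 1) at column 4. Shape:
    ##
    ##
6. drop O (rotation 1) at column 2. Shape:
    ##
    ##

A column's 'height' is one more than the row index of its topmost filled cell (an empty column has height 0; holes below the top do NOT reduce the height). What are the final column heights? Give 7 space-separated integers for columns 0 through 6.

Drop 1: S rot0 at col 4 lands with bottom-row=0; cleared 0 line(s) (total 0); column heights now [0 0 0 0 1 2 2], max=2
Drop 2: Z rot3 at col 3 lands with bottom-row=0; cleared 0 line(s) (total 0); column heights now [0 0 0 2 3 2 2], max=3
Drop 3: Z rot0 at col 2 lands with bottom-row=3; cleared 0 line(s) (total 0); column heights now [0 0 5 5 4 2 2], max=5
Drop 4: J rot1 at col 4 lands with bottom-row=4; cleared 0 line(s) (total 0); column heights now [0 0 5 5 7 7 2], max=7
Drop 5: O rot1 at col 4 lands with bottom-row=7; cleared 0 line(s) (total 0); column heights now [0 0 5 5 9 9 2], max=9
Drop 6: O rot1 at col 2 lands with bottom-row=5; cleared 0 line(s) (total 0); column heights now [0 0 7 7 9 9 2], max=9

Answer: 0 0 7 7 9 9 2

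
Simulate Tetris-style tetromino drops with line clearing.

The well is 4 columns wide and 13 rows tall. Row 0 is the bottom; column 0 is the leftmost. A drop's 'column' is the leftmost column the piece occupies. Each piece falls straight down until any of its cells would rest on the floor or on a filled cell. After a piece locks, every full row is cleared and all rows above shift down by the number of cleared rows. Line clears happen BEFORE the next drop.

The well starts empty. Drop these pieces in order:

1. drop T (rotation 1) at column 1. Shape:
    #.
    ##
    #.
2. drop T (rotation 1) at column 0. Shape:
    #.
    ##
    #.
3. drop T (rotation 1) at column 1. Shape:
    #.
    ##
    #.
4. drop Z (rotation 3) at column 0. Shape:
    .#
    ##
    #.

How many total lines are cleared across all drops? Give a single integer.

Drop 1: T rot1 at col 1 lands with bottom-row=0; cleared 0 line(s) (total 0); column heights now [0 3 2 0], max=3
Drop 2: T rot1 at col 0 lands with bottom-row=2; cleared 0 line(s) (total 0); column heights now [5 4 2 0], max=5
Drop 3: T rot1 at col 1 lands with bottom-row=4; cleared 0 line(s) (total 0); column heights now [5 7 6 0], max=7
Drop 4: Z rot3 at col 0 lands with bottom-row=6; cleared 0 line(s) (total 0); column heights now [8 9 6 0], max=9

Answer: 0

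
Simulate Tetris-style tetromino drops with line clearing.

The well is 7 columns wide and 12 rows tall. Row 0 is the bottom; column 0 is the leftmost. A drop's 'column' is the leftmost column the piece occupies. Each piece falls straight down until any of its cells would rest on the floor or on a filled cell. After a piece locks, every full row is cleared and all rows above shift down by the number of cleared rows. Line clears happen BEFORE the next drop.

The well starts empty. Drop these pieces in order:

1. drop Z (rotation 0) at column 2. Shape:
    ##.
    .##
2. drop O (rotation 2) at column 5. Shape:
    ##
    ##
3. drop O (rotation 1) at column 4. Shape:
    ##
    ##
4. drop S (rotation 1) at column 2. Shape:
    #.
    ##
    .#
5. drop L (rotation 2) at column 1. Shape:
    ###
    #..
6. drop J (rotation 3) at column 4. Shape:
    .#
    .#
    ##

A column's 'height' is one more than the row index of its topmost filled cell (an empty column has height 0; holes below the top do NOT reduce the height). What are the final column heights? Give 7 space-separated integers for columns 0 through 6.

Answer: 0 6 6 6 5 7 2

Derivation:
Drop 1: Z rot0 at col 2 lands with bottom-row=0; cleared 0 line(s) (total 0); column heights now [0 0 2 2 1 0 0], max=2
Drop 2: O rot2 at col 5 lands with bottom-row=0; cleared 0 line(s) (total 0); column heights now [0 0 2 2 1 2 2], max=2
Drop 3: O rot1 at col 4 lands with bottom-row=2; cleared 0 line(s) (total 0); column heights now [0 0 2 2 4 4 2], max=4
Drop 4: S rot1 at col 2 lands with bottom-row=2; cleared 0 line(s) (total 0); column heights now [0 0 5 4 4 4 2], max=5
Drop 5: L rot2 at col 1 lands with bottom-row=4; cleared 0 line(s) (total 0); column heights now [0 6 6 6 4 4 2], max=6
Drop 6: J rot3 at col 4 lands with bottom-row=4; cleared 0 line(s) (total 0); column heights now [0 6 6 6 5 7 2], max=7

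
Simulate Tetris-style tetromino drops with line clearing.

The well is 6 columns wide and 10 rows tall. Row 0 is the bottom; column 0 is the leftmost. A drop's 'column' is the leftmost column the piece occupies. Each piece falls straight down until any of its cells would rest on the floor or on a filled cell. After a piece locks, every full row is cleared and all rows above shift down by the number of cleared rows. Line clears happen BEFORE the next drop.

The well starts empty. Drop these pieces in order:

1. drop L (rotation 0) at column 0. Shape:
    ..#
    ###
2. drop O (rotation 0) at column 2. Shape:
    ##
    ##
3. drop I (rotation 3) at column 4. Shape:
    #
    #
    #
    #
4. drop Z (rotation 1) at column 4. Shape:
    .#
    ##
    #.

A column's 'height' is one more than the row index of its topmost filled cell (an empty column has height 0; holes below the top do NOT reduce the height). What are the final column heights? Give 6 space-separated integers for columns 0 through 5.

Drop 1: L rot0 at col 0 lands with bottom-row=0; cleared 0 line(s) (total 0); column heights now [1 1 2 0 0 0], max=2
Drop 2: O rot0 at col 2 lands with bottom-row=2; cleared 0 line(s) (total 0); column heights now [1 1 4 4 0 0], max=4
Drop 3: I rot3 at col 4 lands with bottom-row=0; cleared 0 line(s) (total 0); column heights now [1 1 4 4 4 0], max=4
Drop 4: Z rot1 at col 4 lands with bottom-row=4; cleared 0 line(s) (total 0); column heights now [1 1 4 4 6 7], max=7

Answer: 1 1 4 4 6 7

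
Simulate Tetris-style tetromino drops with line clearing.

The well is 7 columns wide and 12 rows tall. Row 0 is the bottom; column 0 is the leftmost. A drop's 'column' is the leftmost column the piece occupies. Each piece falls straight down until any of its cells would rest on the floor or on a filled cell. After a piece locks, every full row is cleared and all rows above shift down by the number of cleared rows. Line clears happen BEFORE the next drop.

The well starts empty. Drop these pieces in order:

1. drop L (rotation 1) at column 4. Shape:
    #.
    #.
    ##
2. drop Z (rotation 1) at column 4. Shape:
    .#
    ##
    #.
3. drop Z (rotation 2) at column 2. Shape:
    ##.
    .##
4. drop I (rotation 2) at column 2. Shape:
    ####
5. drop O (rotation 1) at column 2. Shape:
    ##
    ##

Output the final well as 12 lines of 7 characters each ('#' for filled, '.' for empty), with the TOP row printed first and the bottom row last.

Drop 1: L rot1 at col 4 lands with bottom-row=0; cleared 0 line(s) (total 0); column heights now [0 0 0 0 3 1 0], max=3
Drop 2: Z rot1 at col 4 lands with bottom-row=3; cleared 0 line(s) (total 0); column heights now [0 0 0 0 5 6 0], max=6
Drop 3: Z rot2 at col 2 lands with bottom-row=5; cleared 0 line(s) (total 0); column heights now [0 0 7 7 6 6 0], max=7
Drop 4: I rot2 at col 2 lands with bottom-row=7; cleared 0 line(s) (total 0); column heights now [0 0 8 8 8 8 0], max=8
Drop 5: O rot1 at col 2 lands with bottom-row=8; cleared 0 line(s) (total 0); column heights now [0 0 10 10 8 8 0], max=10

Answer: .......
.......
..##...
..##...
..####.
..##...
...###.
....##.
....#..
....#..
....#..
....##.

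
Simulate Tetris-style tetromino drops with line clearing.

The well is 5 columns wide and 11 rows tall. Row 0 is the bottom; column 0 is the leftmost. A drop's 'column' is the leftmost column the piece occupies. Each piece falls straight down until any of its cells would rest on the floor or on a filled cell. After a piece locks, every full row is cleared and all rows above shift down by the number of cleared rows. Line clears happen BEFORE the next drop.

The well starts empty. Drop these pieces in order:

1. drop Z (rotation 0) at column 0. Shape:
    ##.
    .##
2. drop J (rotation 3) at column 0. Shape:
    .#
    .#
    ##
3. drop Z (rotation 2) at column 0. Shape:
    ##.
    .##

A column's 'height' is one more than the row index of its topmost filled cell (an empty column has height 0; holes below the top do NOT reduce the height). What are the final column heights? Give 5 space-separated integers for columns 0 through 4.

Answer: 7 7 6 0 0

Derivation:
Drop 1: Z rot0 at col 0 lands with bottom-row=0; cleared 0 line(s) (total 0); column heights now [2 2 1 0 0], max=2
Drop 2: J rot3 at col 0 lands with bottom-row=2; cleared 0 line(s) (total 0); column heights now [3 5 1 0 0], max=5
Drop 3: Z rot2 at col 0 lands with bottom-row=5; cleared 0 line(s) (total 0); column heights now [7 7 6 0 0], max=7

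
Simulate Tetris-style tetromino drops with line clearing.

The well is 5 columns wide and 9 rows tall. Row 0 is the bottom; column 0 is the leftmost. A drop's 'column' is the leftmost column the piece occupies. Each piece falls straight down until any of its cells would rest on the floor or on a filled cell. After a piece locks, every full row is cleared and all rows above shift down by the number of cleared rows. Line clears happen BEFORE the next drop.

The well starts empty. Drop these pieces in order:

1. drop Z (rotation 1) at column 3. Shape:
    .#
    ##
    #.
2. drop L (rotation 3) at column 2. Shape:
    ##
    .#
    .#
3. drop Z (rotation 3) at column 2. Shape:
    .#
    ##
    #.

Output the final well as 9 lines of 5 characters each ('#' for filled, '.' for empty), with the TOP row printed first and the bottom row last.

Drop 1: Z rot1 at col 3 lands with bottom-row=0; cleared 0 line(s) (total 0); column heights now [0 0 0 2 3], max=3
Drop 2: L rot3 at col 2 lands with bottom-row=2; cleared 0 line(s) (total 0); column heights now [0 0 5 5 3], max=5
Drop 3: Z rot3 at col 2 lands with bottom-row=5; cleared 0 line(s) (total 0); column heights now [0 0 7 8 3], max=8

Answer: .....
...#.
..##.
..#..
..##.
...#.
...##
...##
...#.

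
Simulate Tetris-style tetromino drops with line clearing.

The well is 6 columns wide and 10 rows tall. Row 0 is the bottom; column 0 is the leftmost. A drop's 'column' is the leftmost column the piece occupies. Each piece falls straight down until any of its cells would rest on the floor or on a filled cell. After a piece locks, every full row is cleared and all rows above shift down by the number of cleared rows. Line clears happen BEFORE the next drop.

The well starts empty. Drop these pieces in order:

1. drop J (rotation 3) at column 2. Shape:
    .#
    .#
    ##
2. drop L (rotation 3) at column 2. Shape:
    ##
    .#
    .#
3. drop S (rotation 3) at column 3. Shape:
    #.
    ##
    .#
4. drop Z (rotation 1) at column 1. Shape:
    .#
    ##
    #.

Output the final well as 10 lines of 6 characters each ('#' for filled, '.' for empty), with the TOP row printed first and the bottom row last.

Drop 1: J rot3 at col 2 lands with bottom-row=0; cleared 0 line(s) (total 0); column heights now [0 0 1 3 0 0], max=3
Drop 2: L rot3 at col 2 lands with bottom-row=3; cleared 0 line(s) (total 0); column heights now [0 0 6 6 0 0], max=6
Drop 3: S rot3 at col 3 lands with bottom-row=5; cleared 0 line(s) (total 0); column heights now [0 0 6 8 7 0], max=8
Drop 4: Z rot1 at col 1 lands with bottom-row=5; cleared 0 line(s) (total 0); column heights now [0 7 8 8 7 0], max=8

Answer: ......
......
..##..
.####.
.####.
...#..
...#..
...#..
...#..
..##..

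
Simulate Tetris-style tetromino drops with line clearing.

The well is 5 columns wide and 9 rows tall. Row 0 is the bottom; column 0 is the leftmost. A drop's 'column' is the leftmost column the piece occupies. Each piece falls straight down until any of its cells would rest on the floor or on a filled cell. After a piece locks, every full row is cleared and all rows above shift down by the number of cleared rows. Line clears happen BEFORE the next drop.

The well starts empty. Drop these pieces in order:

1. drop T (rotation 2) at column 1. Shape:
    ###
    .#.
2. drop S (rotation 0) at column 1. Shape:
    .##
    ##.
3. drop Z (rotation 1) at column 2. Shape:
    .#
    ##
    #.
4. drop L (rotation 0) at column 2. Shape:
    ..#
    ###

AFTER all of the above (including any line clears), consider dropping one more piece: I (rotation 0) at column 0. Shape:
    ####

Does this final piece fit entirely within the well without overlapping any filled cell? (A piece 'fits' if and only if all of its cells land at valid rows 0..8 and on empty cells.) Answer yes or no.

Drop 1: T rot2 at col 1 lands with bottom-row=0; cleared 0 line(s) (total 0); column heights now [0 2 2 2 0], max=2
Drop 2: S rot0 at col 1 lands with bottom-row=2; cleared 0 line(s) (total 0); column heights now [0 3 4 4 0], max=4
Drop 3: Z rot1 at col 2 lands with bottom-row=4; cleared 0 line(s) (total 0); column heights now [0 3 6 7 0], max=7
Drop 4: L rot0 at col 2 lands with bottom-row=7; cleared 0 line(s) (total 0); column heights now [0 3 8 8 9], max=9
Test piece I rot0 at col 0 (width 4): heights before test = [0 3 8 8 9]; fits = True

Answer: yes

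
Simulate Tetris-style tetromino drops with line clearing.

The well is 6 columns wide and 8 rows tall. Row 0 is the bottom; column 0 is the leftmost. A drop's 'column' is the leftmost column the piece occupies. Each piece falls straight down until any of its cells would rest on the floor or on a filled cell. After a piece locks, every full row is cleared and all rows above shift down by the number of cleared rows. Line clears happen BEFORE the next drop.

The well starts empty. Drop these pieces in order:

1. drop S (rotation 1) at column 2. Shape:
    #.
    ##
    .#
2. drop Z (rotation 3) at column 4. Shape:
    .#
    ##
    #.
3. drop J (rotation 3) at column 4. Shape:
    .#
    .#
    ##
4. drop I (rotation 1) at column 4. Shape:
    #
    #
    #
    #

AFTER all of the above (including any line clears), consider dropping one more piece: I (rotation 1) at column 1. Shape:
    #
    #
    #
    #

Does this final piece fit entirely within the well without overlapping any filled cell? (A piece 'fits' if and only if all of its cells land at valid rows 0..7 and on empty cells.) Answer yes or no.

Answer: yes

Derivation:
Drop 1: S rot1 at col 2 lands with bottom-row=0; cleared 0 line(s) (total 0); column heights now [0 0 3 2 0 0], max=3
Drop 2: Z rot3 at col 4 lands with bottom-row=0; cleared 0 line(s) (total 0); column heights now [0 0 3 2 2 3], max=3
Drop 3: J rot3 at col 4 lands with bottom-row=3; cleared 0 line(s) (total 0); column heights now [0 0 3 2 4 6], max=6
Drop 4: I rot1 at col 4 lands with bottom-row=4; cleared 0 line(s) (total 0); column heights now [0 0 3 2 8 6], max=8
Test piece I rot1 at col 1 (width 1): heights before test = [0 0 3 2 8 6]; fits = True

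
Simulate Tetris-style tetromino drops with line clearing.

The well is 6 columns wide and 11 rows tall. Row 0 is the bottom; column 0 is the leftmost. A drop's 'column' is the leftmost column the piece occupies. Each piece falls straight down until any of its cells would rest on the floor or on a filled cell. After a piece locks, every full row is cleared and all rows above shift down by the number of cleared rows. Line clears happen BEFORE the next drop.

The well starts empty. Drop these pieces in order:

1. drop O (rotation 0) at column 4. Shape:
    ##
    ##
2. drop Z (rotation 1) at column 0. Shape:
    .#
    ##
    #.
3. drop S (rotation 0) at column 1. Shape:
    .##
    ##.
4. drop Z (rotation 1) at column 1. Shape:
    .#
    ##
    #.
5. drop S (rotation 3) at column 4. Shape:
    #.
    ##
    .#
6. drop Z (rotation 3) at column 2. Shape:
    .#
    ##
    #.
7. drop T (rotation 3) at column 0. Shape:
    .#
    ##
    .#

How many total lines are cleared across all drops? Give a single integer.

Drop 1: O rot0 at col 4 lands with bottom-row=0; cleared 0 line(s) (total 0); column heights now [0 0 0 0 2 2], max=2
Drop 2: Z rot1 at col 0 lands with bottom-row=0; cleared 0 line(s) (total 0); column heights now [2 3 0 0 2 2], max=3
Drop 3: S rot0 at col 1 lands with bottom-row=3; cleared 0 line(s) (total 0); column heights now [2 4 5 5 2 2], max=5
Drop 4: Z rot1 at col 1 lands with bottom-row=4; cleared 0 line(s) (total 0); column heights now [2 6 7 5 2 2], max=7
Drop 5: S rot3 at col 4 lands with bottom-row=2; cleared 0 line(s) (total 0); column heights now [2 6 7 5 5 4], max=7
Drop 6: Z rot3 at col 2 lands with bottom-row=7; cleared 0 line(s) (total 0); column heights now [2 6 9 10 5 4], max=10
Drop 7: T rot3 at col 0 lands with bottom-row=6; cleared 0 line(s) (total 0); column heights now [8 9 9 10 5 4], max=10

Answer: 0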